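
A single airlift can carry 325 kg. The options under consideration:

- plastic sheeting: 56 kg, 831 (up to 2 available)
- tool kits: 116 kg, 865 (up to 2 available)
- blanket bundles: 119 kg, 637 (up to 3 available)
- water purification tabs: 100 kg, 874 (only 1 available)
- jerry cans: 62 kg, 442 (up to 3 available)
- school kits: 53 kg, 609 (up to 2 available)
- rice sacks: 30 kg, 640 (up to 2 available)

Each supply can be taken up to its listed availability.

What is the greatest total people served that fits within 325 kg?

Taking the top-ratio supplies first gives 2×plastic sheeting + 2×school kits + 2×rice sacks for 4160 (278 kg).
Replace school kits with water purification tabs: the trade gains 265 net, giving 4425 at 325 kg.
No other feasible combination exceeds 4425.

4425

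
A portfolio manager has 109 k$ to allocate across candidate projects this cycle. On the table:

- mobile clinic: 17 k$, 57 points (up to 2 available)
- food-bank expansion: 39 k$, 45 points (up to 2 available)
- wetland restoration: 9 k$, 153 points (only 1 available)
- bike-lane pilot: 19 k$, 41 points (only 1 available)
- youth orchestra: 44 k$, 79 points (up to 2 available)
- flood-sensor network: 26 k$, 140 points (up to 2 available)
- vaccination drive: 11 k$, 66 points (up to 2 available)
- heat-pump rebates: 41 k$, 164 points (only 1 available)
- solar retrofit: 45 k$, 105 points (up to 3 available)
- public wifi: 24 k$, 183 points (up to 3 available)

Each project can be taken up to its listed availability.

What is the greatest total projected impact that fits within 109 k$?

842

Ranking by ratio (projected impact/k$): wetland restoration 17.00, public wifi 7.62, vaccination drive 6.00, flood-sensor network 5.38.
The ratio heuristic lands on wetland restoration + 2×vaccination drive + 3×public wifi (834) but leaves 6 k$ idle.
Replace 2×vaccination drive with flood-sensor network: the trade gains 8 net, giving 842 at 107 k$.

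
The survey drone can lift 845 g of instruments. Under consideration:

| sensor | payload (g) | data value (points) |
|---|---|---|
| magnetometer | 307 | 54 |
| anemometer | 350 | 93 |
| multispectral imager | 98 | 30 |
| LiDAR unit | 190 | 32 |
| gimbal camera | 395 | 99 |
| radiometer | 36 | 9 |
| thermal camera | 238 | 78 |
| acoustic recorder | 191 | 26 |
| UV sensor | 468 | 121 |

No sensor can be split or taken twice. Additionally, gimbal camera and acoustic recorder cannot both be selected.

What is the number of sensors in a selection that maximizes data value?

4

Best achievable data value is 238.
multispectral imager + radiometer + thermal camera + UV sensor hits 238 at 840 g.
Any selection reaching 238 contains exactly 4 sensors.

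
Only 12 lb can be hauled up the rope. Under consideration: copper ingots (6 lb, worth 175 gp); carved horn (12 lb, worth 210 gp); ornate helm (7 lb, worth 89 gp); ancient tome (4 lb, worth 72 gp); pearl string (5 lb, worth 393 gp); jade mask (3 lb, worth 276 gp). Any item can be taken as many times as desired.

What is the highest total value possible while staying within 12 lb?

1104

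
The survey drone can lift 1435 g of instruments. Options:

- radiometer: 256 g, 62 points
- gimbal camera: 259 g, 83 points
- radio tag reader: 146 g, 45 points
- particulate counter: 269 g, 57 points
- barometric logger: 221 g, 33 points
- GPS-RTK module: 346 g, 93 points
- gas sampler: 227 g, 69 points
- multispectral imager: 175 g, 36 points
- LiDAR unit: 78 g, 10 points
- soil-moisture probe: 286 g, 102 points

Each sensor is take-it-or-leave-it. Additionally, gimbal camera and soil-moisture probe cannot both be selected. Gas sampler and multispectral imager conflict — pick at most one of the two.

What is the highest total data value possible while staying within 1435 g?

383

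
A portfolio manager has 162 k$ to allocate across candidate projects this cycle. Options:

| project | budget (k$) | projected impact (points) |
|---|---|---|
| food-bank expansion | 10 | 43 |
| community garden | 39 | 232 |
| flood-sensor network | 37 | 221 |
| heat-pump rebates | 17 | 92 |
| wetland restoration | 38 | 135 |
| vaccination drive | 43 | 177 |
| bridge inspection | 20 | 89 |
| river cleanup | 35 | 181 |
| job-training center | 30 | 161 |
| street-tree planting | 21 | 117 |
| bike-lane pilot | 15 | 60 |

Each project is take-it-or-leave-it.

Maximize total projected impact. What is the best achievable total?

912

Greedy by ratio would take food-bank expansion + community garden + flood-sensor network + heat-pump rebates + job-training center + street-tree planting: 154 k$ used, total 866.
Dropping food-bank expansion and heat-pump rebates frees 27 k$; slotting in river cleanup (35 k$) lifts the total to 912 at 162 k$.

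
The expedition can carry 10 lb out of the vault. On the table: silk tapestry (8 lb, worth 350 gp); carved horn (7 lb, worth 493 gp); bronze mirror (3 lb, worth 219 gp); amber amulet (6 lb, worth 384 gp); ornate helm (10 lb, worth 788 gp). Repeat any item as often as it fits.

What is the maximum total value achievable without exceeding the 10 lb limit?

The ratio ordering already packs tightly: ornate helm, 10 lb, 788.
Nothing else within 10 lb beats 788.

788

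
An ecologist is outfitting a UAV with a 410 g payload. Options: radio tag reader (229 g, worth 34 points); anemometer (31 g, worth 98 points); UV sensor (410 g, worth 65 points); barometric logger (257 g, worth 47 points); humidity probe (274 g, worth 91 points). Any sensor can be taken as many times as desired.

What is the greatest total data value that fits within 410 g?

13×anemometer uses 403 of the 410 g and totals 1274.
That's the maximum — no swap from here does better than 1274.

1274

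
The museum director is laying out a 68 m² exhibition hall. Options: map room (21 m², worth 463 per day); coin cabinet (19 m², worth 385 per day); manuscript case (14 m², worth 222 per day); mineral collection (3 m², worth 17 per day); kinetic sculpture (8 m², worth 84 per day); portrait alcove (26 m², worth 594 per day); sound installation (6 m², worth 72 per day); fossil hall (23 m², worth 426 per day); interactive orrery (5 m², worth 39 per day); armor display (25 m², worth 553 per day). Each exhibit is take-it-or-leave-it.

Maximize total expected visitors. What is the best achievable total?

By expected visitors per m²: portrait alcove 22.85, armor display 22.12, map room 22.05 lead.
Taking the top-ratio exhibits first gives manuscript case + mineral collection + portrait alcove + armor display for 1386 (68 m²).
Reworking the packing: map room + coin cabinet + portrait alcove uses 66 m² and improves the total to 1442.

1442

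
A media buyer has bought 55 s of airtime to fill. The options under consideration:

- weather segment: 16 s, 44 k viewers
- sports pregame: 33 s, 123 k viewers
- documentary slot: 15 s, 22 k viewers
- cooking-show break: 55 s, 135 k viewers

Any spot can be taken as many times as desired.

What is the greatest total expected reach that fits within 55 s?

167

Ranking by ratio (expected reach/s): sports pregame 3.73, weather segment 2.75, cooking-show break 2.45, documentary slot 1.47.
Weather segment + sports pregame uses 49 of the 55 s and totals 167.
That's the maximum — no swap from here does better than 167.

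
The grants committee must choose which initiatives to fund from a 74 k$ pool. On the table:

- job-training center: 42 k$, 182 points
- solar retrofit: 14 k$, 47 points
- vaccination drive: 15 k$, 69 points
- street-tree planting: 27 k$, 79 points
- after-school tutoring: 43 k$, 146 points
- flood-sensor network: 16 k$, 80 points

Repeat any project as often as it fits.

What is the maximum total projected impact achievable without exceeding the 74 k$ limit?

342

Density check — flood-sensor network 5.00, vaccination drive 4.60, job-training center 4.33 are the best per k$.
The ratio heuristic lands on 4×flood-sensor network (320) but leaves 10 k$ idle.
Dropping 2×flood-sensor network frees 32 k$; slotting in job-training center (42 k$) lifts the total to 342 at 74 k$.
Every other selection either busts 74 k$ or fails to beat 342.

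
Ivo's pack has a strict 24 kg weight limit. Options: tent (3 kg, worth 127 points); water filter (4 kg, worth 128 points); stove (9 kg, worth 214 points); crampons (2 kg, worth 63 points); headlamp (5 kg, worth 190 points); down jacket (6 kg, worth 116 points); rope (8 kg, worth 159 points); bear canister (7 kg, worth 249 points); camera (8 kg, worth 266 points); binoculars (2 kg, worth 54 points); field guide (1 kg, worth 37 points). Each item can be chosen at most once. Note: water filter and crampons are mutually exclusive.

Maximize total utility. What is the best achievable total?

869

Ranking by ratio (utility/kg): tent 42.33, headlamp 38.00, field guide 37.00.
Best packing: tent + headlamp + bear canister + camera + field guide — 24 kg, 869 total.
The closest alternative, water filter + headlamp + bear canister + camera, reaches only 833.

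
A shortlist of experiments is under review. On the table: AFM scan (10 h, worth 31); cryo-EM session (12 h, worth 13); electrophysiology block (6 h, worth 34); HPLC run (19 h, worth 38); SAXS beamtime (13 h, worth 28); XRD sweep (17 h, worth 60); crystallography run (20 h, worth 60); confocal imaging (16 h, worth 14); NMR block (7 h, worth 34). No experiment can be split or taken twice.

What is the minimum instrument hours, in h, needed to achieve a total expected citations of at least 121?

30

Minimise h subject to total expected citations ≥ 121.
electrophysiology block + XRD sweep + NMR block: 128 expected citations at 30 h.
No combination under 30 h hits 121.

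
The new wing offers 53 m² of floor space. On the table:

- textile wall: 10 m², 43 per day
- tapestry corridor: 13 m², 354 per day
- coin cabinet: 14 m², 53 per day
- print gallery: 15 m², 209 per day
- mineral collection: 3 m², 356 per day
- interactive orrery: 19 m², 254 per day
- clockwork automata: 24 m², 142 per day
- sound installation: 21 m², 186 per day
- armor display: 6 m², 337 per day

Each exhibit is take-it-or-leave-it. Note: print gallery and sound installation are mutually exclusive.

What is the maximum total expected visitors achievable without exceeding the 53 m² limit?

1344

The ratio heuristic lands on textile wall + tapestry corridor + print gallery + mineral collection + armor display (1299) but leaves 6 m² idle.
The 15 m² tied up in print gallery is better spent on interactive orrery — total rises to 1344 (51 m²).
Next best is tapestry corridor + coin cabinet + print gallery + mineral collection + armor display at 1309 (51 m²) — short by 35.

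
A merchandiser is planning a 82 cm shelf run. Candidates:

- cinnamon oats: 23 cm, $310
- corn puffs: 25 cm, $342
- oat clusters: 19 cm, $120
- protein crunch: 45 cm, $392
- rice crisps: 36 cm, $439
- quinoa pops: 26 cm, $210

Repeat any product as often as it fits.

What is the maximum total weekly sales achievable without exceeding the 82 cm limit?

1059

Ranking by ratio (weekly sales/cm): corn puffs 13.68, cinnamon oats 13.48, rice crisps 12.19.
Filling by ratio: 3×corn puffs for 1026, with 7 cm left unused.
Replace 3×corn puffs with 2×cinnamon oats + rice crisps: the trade gains 33 net, giving 1059 at 82 cm.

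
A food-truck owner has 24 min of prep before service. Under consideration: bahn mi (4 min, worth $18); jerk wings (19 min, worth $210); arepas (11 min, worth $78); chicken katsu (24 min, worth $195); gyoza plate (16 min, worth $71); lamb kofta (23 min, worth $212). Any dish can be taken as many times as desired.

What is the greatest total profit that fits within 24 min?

228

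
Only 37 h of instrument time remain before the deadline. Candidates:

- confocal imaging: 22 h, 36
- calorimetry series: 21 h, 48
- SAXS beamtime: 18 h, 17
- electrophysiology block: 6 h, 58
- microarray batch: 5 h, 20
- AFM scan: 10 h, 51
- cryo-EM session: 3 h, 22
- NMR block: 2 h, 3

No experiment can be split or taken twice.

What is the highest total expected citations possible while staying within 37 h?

157

Filling by ratio: electrophysiology block + microarray batch + AFM scan + cryo-EM session + NMR block for 154, with 11 h left unused.
Replace microarray batch and cryo-EM session and NMR block with calorimetry series: the trade gains 3 net, giving 157 at 37 h.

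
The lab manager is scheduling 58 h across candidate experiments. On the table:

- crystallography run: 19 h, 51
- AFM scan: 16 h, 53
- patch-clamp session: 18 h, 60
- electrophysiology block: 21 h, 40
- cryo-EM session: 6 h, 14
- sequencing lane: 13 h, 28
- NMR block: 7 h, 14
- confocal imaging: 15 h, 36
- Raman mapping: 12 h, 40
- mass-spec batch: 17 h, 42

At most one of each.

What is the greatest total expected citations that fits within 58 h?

169

Filling by ratio: AFM scan + patch-clamp session + cryo-EM session + Raman mapping for 167, with 6 h left unused.
The 12 h tied up in Raman mapping is better spent on mass-spec batch — total rises to 169 (57 h).
AFM scan + patch-clamp session + NMR block + mass-spec batch (58 h) also reaches 169 — a tie, but nothing goes higher.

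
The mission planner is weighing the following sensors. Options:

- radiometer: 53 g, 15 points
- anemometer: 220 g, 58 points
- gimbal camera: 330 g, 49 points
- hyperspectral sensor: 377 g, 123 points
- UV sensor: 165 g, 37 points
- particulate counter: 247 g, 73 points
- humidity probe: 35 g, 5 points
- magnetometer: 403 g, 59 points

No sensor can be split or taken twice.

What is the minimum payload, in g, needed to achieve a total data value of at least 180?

Minimise g subject to total data value ≥ 180.
anemometer + hyperspectral sensor reaches 181 using 597 g.
No combination under 597 g hits 180.

597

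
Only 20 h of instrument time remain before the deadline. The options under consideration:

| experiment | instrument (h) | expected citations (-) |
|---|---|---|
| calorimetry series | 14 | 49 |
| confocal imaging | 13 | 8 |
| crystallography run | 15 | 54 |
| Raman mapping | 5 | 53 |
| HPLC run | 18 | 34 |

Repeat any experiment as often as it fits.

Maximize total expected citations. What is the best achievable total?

By expected citations per h: Raman mapping 10.60, crystallography run 3.60, calorimetry series 3.50 lead.
Best packing: 4×Raman mapping — 20 h, 212 total.

212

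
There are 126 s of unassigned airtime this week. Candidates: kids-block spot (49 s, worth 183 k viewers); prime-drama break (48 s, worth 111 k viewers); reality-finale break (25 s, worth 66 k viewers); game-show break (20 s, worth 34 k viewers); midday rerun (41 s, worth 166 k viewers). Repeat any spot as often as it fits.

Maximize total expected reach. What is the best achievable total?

498

The ratio ordering already packs tightly: 3×midday rerun, 123 s, 498.
That's the maximum — no swap from here does better than 498.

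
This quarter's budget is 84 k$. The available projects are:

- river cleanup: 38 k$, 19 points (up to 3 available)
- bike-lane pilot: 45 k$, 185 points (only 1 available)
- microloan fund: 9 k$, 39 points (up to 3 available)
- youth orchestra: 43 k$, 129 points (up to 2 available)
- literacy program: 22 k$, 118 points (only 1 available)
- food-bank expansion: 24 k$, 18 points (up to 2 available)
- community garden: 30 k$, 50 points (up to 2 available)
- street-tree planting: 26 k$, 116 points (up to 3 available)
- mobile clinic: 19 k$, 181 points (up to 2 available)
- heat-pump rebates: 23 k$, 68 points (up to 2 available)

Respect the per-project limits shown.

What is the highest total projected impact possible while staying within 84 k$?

558

Ranking by ratio (projected impact/k$): mobile clinic 9.53, literacy program 5.36, street-tree planting 4.46, microloan fund 4.33.
2×microloan fund + literacy program + 2×mobile clinic uses 78 of the 84 k$ and totals 558.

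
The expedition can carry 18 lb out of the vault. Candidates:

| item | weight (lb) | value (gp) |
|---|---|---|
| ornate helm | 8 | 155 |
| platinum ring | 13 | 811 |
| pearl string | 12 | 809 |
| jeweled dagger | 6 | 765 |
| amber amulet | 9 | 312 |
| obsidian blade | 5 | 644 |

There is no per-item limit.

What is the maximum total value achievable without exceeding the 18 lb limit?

2295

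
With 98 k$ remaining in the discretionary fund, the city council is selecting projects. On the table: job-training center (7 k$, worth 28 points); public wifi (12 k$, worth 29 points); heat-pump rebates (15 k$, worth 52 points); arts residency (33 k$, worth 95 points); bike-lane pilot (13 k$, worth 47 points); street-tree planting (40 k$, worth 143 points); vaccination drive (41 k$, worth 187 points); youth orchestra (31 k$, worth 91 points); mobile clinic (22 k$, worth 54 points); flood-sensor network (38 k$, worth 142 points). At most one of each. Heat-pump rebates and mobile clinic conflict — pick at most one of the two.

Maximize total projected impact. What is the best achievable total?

Job-training center + public wifi + vaccination drive + flood-sensor network uses 98 of the 98 k$ and totals 386.
Next best is heat-pump rebates + street-tree planting + vaccination drive at 382 (96 k$) — short by 4.

386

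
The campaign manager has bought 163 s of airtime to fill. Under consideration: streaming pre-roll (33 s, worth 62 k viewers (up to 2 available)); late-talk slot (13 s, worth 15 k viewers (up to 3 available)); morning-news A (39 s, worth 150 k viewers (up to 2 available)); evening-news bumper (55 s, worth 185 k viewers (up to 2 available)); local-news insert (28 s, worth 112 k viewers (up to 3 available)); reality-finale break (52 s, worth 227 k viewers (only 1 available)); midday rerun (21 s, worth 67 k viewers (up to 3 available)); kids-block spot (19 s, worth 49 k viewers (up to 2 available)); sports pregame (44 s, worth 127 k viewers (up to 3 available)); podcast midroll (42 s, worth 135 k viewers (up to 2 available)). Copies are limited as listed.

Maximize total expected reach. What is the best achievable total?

The ratio heuristic lands on 3×local-news insert + reality-finale break + midday rerun (630) but leaves 6 s idle.
The 77 s tied up in 2×local-news insert and midday rerun is better spent on 2×morning-news A — total rises to 639 (158 s).
The spare 5 s is too small for any remaining spot, and no exchange beats 639.

639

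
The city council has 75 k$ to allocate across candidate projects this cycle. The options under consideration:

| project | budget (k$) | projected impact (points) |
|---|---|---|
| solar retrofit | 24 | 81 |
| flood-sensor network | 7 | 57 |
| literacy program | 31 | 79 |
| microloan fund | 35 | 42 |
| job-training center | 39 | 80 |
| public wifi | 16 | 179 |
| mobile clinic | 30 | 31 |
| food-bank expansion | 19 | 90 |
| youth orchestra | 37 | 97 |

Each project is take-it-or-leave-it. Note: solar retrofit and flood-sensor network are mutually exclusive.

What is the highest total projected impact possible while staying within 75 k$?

405

Flood-sensor network + literacy program + public wifi + food-bank expansion uses 73 of the 75 k$ and totals 405.
Runner-up public wifi + food-bank expansion + youth orchestra tops out at 366.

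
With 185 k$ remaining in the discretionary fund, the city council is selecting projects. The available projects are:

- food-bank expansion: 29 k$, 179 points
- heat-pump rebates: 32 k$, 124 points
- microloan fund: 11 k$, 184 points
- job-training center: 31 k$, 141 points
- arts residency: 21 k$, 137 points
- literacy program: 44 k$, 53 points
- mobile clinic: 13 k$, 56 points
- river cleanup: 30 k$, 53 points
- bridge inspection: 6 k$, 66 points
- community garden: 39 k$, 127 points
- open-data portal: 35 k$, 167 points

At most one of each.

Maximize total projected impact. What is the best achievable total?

1057

The ratio heuristic lands on food-bank expansion + heat-pump rebates + microloan fund + job-training center + arts residency + mobile clinic + bridge inspection + open-data portal (1054) but leaves 7 k$ idle.
Replace heat-pump rebates with community garden: the trade gains 3 net, giving 1057 at 185 k$.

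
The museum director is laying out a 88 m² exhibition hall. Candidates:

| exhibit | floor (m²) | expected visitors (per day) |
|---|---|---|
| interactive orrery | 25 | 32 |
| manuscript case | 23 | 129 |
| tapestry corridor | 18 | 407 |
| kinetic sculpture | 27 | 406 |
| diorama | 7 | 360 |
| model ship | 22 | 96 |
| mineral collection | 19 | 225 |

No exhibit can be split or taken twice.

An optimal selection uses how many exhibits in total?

Optimal total is 1398.
For example tapestry corridor + kinetic sculpture + diorama + mineral collection achieves it, using 71 m².
Any selection reaching 1398 contains exactly 4 exhibits.

4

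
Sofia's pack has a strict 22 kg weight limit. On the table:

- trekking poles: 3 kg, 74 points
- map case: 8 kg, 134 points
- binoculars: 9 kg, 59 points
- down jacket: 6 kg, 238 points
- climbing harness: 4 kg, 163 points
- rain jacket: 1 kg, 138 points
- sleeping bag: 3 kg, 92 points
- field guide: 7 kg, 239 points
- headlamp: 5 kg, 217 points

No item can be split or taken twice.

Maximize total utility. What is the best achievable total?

By utility per kg: rain jacket 138.00, headlamp 43.40, climbing harness 40.75, down jacket 39.67 lead.
A density-first pass picks trekking poles + down jacket + climbing harness + rain jacket + sleeping bag + headlamp — 922 at 22 kg.
The 7 kg tied up in trekking poles and climbing harness is better spent on field guide — total rises to 924 (22 kg).
Every other selection either busts 22 kg or fails to beat 924.

924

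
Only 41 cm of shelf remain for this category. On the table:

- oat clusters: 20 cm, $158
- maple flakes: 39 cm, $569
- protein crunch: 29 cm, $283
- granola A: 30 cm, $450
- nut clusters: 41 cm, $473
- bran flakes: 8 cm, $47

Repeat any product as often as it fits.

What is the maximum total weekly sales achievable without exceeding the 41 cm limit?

Density check — granola A 15.00, maple flakes 14.59, nut clusters 11.54, protein crunch 9.76 are the best per cm.
A density-first pass picks granola A + bran flakes — 497 at 38 cm.
The 38 cm tied up in granola A and bran flakes is better spent on maple flakes — total rises to 569 (39 cm).
No other feasible combination exceeds 569.

569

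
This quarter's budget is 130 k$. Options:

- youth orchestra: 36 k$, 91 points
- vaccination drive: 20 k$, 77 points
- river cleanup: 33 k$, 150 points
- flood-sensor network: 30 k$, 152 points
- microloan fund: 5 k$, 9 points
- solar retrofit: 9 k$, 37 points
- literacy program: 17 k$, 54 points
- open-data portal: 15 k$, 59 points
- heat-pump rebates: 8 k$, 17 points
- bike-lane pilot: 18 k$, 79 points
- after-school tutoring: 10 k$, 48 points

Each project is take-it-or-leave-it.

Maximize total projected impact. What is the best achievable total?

Density check — flood-sensor network 5.07, after-school tutoring 4.80, river cleanup 4.55 are the best per k$.
A density-first pass picks river cleanup + flood-sensor network + microloan fund + solar retrofit + open-data portal + heat-pump rebates + bike-lane pilot + after-school tutoring — 551 at 128 k$.
Dropping microloan fund and solar retrofit and heat-pump rebates frees 22 k$; slotting in vaccination drive (20 k$) lifts the total to 565 at 126 k$.
An exhaustive check of the 2048 subsets confirms 565.

565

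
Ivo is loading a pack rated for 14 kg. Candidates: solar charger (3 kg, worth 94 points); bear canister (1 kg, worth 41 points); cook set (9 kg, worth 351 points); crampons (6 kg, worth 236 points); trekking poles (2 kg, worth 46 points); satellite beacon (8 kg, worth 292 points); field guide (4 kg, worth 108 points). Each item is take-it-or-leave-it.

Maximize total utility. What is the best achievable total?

A density-first pass picks solar charger + bear canister + crampons + field guide — 479 at 14 kg.
The 8 kg tied up in solar charger and bear canister and field guide is better spent on satellite beacon — total rises to 528 (14 kg).
Next best is bear canister + cook set + field guide at 500 (14 kg) — short by 28.

528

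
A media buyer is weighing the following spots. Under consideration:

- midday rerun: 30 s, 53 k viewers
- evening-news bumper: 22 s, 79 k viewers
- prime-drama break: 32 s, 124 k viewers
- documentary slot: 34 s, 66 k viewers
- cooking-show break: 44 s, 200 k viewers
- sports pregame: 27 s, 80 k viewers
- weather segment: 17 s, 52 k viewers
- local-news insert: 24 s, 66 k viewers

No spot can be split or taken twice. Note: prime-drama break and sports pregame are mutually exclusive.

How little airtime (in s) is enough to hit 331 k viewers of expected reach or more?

Minimise s subject to total expected reach ≥ 331.
evening-news bumper + cooking-show break + weather segment reaches 331 using 83 s.
Below 83 s the best achievable stays under 331.

83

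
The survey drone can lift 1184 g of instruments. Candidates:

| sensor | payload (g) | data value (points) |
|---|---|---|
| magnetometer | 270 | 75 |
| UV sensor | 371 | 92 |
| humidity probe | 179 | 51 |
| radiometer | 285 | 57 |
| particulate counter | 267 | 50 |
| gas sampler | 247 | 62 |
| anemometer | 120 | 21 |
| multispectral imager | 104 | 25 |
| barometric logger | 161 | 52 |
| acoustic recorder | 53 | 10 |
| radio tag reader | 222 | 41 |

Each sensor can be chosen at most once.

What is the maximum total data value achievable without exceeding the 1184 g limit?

Filling by ratio: magnetometer + humidity probe + gas sampler + anemometer + multispectral imager + barometric logger + acoustic recorder for 296, with 50 g left unused.
Dropping humidity probe and anemometer and acoustic recorder frees 352 g; slotting in UV sensor (371 g) lifts the total to 306 at 1153 g.
No other feasible combination exceeds 306.

306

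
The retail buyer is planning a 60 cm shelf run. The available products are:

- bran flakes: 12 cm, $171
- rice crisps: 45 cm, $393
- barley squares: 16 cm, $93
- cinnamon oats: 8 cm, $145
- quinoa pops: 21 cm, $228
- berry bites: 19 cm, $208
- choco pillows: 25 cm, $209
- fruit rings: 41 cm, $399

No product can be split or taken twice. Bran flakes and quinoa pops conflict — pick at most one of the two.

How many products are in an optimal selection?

Best achievable weekly sales is 617.
One optimal bundle: bran flakes + barley squares + cinnamon oats + berry bites (55 cm).
All optima have 4 products.

4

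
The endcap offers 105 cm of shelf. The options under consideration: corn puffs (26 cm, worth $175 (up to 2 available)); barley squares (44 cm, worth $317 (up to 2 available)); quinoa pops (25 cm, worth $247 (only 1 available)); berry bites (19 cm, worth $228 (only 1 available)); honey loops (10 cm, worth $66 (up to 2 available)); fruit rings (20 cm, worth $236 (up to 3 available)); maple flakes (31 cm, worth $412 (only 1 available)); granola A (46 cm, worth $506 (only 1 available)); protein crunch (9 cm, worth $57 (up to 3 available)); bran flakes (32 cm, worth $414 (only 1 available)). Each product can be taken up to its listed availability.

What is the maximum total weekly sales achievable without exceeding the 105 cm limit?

1298

By weekly sales per cm: maple flakes 13.29, bran flakes 12.94, berry bites 12.00, fruit rings 11.80 lead.
Greedy by ratio would take berry bites + fruit rings + maple flakes + bran flakes: 102 cm used, total 1290.
Dropping berry bites frees 19 cm; slotting in fruit rings (20 cm) lifts the total to 1298 at 103 cm.
Every other selection either busts 105 cm or exceeds an availability limit or fails to beat 1298.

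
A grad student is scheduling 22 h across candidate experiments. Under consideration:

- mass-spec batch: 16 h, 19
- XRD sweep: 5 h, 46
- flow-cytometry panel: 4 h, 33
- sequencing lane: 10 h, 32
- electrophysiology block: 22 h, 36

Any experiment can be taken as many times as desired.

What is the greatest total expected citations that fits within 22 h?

191

A density-first pass picks 4×XRD sweep — 184 at 20 h.
Replace 2×XRD sweep with 3×flow-cytometry panel: the trade gains 7 net, giving 191 at 22 h.
No other feasible combination exceeds 191.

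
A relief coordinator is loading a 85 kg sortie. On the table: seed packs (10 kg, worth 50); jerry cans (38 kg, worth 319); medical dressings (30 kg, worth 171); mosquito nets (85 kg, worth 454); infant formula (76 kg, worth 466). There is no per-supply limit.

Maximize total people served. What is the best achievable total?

638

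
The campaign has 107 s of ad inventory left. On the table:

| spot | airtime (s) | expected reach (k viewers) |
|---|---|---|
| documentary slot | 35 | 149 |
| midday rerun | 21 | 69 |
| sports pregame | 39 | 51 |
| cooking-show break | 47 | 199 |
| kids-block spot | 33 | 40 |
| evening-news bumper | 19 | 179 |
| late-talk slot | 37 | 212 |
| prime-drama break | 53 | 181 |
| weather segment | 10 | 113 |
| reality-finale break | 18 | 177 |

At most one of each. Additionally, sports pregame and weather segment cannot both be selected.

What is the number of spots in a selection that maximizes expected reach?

5

The maximum expected reach within 107 s is 750.
midday rerun + evening-news bumper + late-talk slot + weather segment + reality-finale break hits 750 at 105 s.
Any selection reaching 750 contains exactly 5 spots.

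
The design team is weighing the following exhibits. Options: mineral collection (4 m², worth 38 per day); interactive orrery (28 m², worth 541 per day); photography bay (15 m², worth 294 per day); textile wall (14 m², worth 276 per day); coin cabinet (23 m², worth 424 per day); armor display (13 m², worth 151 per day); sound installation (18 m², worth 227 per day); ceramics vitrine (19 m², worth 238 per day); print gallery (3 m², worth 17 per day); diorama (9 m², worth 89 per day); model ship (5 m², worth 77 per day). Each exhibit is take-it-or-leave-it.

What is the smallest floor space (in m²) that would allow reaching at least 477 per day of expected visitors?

28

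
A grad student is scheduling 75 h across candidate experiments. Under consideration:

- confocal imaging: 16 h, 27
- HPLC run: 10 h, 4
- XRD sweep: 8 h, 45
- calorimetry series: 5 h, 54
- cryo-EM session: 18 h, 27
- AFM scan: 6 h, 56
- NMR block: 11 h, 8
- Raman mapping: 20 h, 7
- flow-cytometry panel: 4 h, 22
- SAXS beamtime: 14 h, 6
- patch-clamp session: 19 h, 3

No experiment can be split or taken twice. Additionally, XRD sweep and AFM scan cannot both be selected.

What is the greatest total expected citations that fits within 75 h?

By expected citations per h: calorimetry series 10.80, AFM scan 9.33, XRD sweep 5.62, flow-cytometry panel 5.50 lead.
Confocal imaging + calorimetry series + cryo-EM session + AFM scan + NMR block + flow-cytometry panel + SAXS beamtime uses 74 of the 75 h and totals 200.

200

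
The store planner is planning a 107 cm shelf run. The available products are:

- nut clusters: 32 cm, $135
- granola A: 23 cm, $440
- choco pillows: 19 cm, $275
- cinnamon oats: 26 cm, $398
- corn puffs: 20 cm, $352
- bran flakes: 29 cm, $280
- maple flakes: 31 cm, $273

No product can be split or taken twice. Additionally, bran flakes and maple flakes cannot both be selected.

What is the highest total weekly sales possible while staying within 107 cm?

1470

Taking the top-ratio products first gives granola A + choco pillows + cinnamon oats + corn puffs for 1465 (88 cm).
Replace choco pillows with bran flakes: the trade gains 5 net, giving 1470 at 98 cm.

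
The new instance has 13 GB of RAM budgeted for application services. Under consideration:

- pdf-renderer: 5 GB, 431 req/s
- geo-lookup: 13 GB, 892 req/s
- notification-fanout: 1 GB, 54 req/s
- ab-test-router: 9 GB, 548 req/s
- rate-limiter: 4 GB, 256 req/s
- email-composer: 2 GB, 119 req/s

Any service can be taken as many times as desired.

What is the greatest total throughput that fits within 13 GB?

1035

Ranking by ratio (throughput/GB): pdf-renderer 86.20, geo-lookup 68.62, rate-limiter 64.00.
Best packing: 2×pdf-renderer + notification-fanout + email-composer — 13 GB, 1035 total.
That's the maximum — no swap from here does better than 1035.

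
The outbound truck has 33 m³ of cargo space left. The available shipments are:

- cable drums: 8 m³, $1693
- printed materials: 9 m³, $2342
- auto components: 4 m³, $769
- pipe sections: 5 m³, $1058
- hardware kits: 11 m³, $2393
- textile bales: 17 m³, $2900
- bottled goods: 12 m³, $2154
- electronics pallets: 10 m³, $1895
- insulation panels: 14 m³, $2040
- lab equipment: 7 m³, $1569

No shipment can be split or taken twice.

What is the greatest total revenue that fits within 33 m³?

Ranking by ratio (revenue/m³): printed materials 260.22, lab equipment 224.14, hardware kits 217.55.
Taking the top-ratio shipments first gives printed materials + pipe sections + hardware kits + lab equipment for 7362 (32 m³).
Dropping lab equipment frees 7 m³; slotting in cable drums (8 m³) lifts the total to 7486 at 33 m³.
The closest alternative, cable drums + printed materials + auto components + pipe sections + lab equipment, reaches only 7431.

7486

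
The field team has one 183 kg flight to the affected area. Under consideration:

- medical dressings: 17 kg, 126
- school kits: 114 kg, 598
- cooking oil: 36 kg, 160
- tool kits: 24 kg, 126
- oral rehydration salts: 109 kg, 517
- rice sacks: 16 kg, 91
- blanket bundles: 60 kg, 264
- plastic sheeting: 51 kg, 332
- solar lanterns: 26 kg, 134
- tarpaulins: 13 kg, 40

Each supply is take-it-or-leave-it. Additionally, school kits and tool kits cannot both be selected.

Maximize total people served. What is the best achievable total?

1056

Taking the top-ratio supplies first gives medical dressings + cooking oil + tool kits + rice sacks + plastic sheeting + solar lanterns + tarpaulins for 1009 (183 kg).
But medical dressings + school kits + plastic sheeting fits in 182 kg and reaches 1056.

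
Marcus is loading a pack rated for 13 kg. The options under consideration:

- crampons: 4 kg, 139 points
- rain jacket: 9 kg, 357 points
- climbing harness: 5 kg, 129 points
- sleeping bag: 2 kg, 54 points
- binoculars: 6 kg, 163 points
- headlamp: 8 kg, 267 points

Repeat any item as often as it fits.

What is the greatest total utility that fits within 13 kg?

By utility per kg: rain jacket 39.67, crampons 34.75, headlamp 33.38, binoculars 27.17 lead.
Crampons + rain jacket uses 13 of the 13 kg and totals 496.

496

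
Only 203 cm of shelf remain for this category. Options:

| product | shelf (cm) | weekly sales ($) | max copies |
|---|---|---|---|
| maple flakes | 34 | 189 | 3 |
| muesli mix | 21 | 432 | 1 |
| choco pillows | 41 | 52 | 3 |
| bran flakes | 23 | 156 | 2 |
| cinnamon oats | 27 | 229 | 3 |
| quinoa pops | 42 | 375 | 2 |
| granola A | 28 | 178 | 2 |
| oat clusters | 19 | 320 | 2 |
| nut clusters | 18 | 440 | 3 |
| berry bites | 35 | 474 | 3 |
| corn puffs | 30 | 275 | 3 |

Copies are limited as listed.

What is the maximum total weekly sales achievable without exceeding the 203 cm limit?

3494

Filling by ratio: muesli mix + 2×oat clusters + 3×nut clusters + 2×berry bites for 3340, with 20 cm left unused.
The 19 cm tied up in oat clusters is better spent on berry bites — total rises to 3494 (199 cm).
The spare 4 cm is too small for any remaining product, and no exchange beats 3494.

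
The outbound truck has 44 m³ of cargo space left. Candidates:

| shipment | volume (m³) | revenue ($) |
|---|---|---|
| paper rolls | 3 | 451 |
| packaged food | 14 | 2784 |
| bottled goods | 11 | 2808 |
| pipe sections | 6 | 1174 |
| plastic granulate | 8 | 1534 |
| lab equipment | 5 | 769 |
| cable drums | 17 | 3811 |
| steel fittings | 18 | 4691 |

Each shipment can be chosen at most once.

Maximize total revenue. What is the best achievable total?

10283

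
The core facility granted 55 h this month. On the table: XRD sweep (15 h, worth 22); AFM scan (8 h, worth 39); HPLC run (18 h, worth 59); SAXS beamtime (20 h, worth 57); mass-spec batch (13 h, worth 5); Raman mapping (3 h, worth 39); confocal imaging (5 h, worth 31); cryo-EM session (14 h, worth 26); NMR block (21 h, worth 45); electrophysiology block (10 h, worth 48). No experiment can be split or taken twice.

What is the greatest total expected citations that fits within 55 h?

A density-first pass picks AFM scan + HPLC run + Raman mapping + confocal imaging + electrophysiology block — 216 at 44 h.
The 10 h tied up in electrophysiology block is better spent on SAXS beamtime — total rises to 225 (54 h).
Nothing else within 55 h beats 225.

225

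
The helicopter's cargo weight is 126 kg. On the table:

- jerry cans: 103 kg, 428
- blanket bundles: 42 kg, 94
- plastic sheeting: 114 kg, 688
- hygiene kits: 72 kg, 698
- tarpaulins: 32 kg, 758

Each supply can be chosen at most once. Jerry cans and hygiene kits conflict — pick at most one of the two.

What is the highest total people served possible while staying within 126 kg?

1456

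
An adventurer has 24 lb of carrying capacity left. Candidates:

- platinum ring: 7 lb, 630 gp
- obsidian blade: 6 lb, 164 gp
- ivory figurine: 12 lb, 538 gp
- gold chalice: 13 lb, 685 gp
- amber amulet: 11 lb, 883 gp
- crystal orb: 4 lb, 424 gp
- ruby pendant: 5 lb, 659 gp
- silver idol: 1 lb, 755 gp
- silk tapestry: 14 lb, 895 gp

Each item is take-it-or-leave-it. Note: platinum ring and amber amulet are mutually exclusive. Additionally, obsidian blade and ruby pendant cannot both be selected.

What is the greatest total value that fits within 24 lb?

Density check — silver idol 755.00, ruby pendant 131.80, crystal orb 106.00 are the best per lb.
Taking crystal orb + ruby pendant + silver idol + silk tapestry: 24 lb used, 2733 in value.

2733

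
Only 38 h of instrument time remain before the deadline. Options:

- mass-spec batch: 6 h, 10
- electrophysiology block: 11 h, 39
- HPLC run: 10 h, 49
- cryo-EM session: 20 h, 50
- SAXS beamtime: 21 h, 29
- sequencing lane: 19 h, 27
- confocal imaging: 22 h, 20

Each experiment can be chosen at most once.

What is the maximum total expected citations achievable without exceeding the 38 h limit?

Ranking by ratio (expected citations/h): HPLC run 4.90, electrophysiology block 3.55, cryo-EM session 2.50, mass-spec batch 1.67.
Filling by ratio: mass-spec batch + electrophysiology block + HPLC run for 98, with 11 h left unused.
Replace electrophysiology block with cryo-EM session: the trade gains 11 net, giving 109 at 36 h.

109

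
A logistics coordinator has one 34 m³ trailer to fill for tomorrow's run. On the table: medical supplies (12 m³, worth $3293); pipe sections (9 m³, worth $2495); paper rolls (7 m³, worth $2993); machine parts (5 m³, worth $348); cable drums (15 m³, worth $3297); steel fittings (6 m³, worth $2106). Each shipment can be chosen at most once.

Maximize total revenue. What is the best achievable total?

10887

The ratio ordering already packs tightly: medical supplies + pipe sections + paper rolls + steel fittings, 34 m³, 10887.
Runner-up medical supplies + paper rolls + cable drums tops out at 9583.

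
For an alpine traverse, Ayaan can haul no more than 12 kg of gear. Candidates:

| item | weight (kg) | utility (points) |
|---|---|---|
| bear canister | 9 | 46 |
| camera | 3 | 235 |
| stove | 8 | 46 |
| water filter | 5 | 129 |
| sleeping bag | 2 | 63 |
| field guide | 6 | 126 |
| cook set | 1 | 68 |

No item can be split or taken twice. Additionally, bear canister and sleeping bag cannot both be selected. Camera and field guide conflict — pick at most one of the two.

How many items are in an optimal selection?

The maximum utility within 12 kg is 495.
One optimal bundle: camera + water filter + sleeping bag + cook set (11 kg).
Every optimal selection uses 4 items.

4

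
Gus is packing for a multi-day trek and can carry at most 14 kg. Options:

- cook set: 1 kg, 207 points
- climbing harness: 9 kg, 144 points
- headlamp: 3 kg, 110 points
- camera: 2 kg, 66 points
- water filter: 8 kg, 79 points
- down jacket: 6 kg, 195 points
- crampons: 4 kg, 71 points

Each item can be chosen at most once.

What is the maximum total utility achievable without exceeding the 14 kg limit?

Filling by ratio: cook set + headlamp + camera + down jacket for 578, with 2 kg left unused.
The 2 kg tied up in camera is better spent on crampons — total rises to 583 (14 kg).

583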